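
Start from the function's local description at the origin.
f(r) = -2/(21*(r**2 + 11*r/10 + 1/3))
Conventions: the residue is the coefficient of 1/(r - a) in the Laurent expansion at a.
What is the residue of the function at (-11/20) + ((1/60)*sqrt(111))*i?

The residue is ((20/777)*sqrt(111))*i.

The factor r**2 + 11*r/10 + 1/3 splits as (r - a)(r - a') with a = (-11/20) + ((1/60)*sqrt(111))*i, a' = (-11/20) - ((1/60)*sqrt(111))*i. At the order-1 pole a set g(r) = (r - a)*f(r) = [-2/21] / (r - a').
Simple pole: residue = g(a) at a = (-11/20) + ((1/60)*sqrt(111))*i, which is ((20/777)*sqrt(111))*i.


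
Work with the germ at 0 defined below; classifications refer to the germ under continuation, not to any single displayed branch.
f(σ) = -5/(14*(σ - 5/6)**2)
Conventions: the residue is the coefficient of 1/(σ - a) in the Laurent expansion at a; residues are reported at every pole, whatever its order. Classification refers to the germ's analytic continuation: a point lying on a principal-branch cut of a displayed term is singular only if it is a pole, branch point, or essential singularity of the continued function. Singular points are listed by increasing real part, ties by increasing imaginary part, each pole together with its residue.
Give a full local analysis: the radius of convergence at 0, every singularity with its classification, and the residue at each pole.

Radius of convergence at 0: 5/6.
At 5/6: a pole of order 2; residue 0.

Denominator factor (σ - 5/6)^2: pole of order 2 at 5/6, modulus 5/6.
The radius of convergence is the smallest modulus among the singular points: 5/6.
At the order-2 pole 5/6 set g(σ) = (σ - (5/6))^2*f(σ) = -5/14.
Order-2 pole: residue = g'(a); g'(5/6) = 0, so the residue is 0.


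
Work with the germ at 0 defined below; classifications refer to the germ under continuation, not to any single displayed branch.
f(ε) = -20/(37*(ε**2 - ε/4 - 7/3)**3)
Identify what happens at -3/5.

The point is a regular point.

Denominator factors: ε**2 - ε/4 - 7/3 = -547/300 at ε = -3/5 — none vanishes.
So the germ continues analytically to -3/5.


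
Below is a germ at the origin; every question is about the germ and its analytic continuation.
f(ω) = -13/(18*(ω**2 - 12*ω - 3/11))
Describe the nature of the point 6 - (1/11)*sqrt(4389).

The denominator factor ω**2 - 12*ω - 3/11 vanishes at 6 - (1/11)*sqrt(4389) and appears to the power 1; the numerator there equals -13/18, nonzero, and no other factor vanishes.
Hence a pole whose order is the multiplicity, 1.

The point is a pole of order 1.


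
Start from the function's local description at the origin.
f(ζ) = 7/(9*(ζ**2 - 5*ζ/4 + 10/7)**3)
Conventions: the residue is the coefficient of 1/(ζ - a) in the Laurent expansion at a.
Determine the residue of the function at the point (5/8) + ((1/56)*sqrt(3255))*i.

The residue is -((702464/301633875)*sqrt(3255))*i.

The factor ζ**2 - 5*ζ/4 + 10/7 splits as (ζ - a)(ζ - a') with a = (5/8) + ((1/56)*sqrt(3255))*i, a' = (5/8) - ((1/56)*sqrt(3255))*i. At the order-3 pole a set g(ζ) = (ζ - a)^3*f(ζ) = [7/9] / (ζ - a')^3.
Order-3 pole: residue = g''(a)/2; g''((5/8) + ((1/56)*sqrt(3255))*i) = -((1404928/301633875)*sqrt(3255))*i, so the residue is -((702464/301633875)*sqrt(3255))*i.


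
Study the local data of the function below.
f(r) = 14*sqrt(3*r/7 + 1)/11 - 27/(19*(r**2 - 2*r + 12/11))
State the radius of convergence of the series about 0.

The radius of convergence is (2/11)*sqrt(33).

Denominator factor (r**2 - 2*r + 12/11): discriminant -4/11, complex-conjugate roots (1) + ((1/11)*sqrt(11))*i and (1) - ((1/11)*sqrt(11))*i; poles of order 1, moduli (2/11)*sqrt(33) and (2/11)*sqrt(33).
Branch term (14/11)*sqrt(1 - r/(-7/3)): its argument vanishes at r = -7/3, a square-root branch point, modulus 7/3.
The radius of convergence is the smallest modulus among the singular points: (2/11)*sqrt(33).


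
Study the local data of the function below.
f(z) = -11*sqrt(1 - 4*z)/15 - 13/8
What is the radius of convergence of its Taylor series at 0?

Branch term (-11/15)*sqrt(1 - z/(1/4)): its argument vanishes at z = 1/4, a square-root branch point, modulus 1/4.
The radius of convergence is the smallest modulus among the singular points: 1/4.

The radius of convergence is 1/4.


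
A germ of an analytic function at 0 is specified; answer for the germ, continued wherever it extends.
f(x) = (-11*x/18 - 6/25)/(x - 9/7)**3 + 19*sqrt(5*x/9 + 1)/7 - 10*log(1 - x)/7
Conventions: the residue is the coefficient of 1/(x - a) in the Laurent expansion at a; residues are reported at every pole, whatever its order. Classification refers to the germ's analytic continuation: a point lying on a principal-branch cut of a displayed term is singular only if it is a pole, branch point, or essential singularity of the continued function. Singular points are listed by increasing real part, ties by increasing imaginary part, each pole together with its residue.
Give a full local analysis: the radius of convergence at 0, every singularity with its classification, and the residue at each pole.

Radius of convergence at 0: 1.
At -9/5: an algebraic (square-root) branch point.
At 1: a logarithmic branch point.
At 9/7: a pole of order 3; residue 0.

Denominator factor (x - 9/7)^3: pole of order 3 at 9/7, modulus 9/7.
Branch term (-10/7)*log(1 - x/(1)): its argument vanishes at x = 1, a logarithmic branch point, modulus 1.
Branch term (19/7)*sqrt(1 - x/(-9/5)): its argument vanishes at x = -9/5, a square-root branch point, modulus 9/5.
The radius of convergence is the smallest modulus among the singular points: 1.
The branch terms are analytic at 9/7 and contribute nothing to the residue; only the rational part matters.
At the order-3 pole 9/7 set g(x) = (x - (9/7))^3*(rational part) = -11*x/18 - 6/25.
Order-3 pole: residue = g''(a)/2; g''(9/7) = 0, so the residue is 0.
List the singular points by increasing real part (a conjugate pair: the negative imaginary part first).


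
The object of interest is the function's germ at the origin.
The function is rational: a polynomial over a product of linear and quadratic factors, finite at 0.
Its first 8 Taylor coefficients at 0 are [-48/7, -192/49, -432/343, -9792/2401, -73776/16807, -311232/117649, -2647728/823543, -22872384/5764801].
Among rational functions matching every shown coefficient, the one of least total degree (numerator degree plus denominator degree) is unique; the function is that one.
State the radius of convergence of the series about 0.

The radius of convergence is 1.

No rational of total degree below 3 reproduces all 8 coefficients; solving the [0/3] Pade equations on them gives f(μ) = 12/((μ - 1)*(μ**2 + 3*μ/4 + 7/4)), whose expansion matches every shown term.
Denominator factor (μ**2 + 3*μ/4 + 7/4): discriminant -103/16, complex-conjugate roots (-3/8) + ((1/8)*sqrt(103))*i and (-3/8) - ((1/8)*sqrt(103))*i; poles of order 1, moduli (1/2)*sqrt(7) and (1/2)*sqrt(7).
Denominator factor (μ - 1): pole of order 1 at 1, modulus 1.
The radius of convergence is the smallest modulus among the singular points: 1.


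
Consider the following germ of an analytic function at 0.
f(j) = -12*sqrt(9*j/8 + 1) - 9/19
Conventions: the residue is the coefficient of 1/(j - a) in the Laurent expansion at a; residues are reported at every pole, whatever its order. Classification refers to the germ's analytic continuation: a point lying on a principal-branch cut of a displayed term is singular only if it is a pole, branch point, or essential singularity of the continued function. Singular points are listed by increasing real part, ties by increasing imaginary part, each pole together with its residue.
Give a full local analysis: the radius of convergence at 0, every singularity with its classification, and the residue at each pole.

Branch term (-12)*sqrt(1 - j/(-8/9)): its argument vanishes at j = -8/9, a square-root branch point, modulus 8/9.
The radius of convergence is the smallest modulus among the singular points: 8/9.

Radius of convergence at 0: 8/9.
At -8/9: an algebraic (square-root) branch point.


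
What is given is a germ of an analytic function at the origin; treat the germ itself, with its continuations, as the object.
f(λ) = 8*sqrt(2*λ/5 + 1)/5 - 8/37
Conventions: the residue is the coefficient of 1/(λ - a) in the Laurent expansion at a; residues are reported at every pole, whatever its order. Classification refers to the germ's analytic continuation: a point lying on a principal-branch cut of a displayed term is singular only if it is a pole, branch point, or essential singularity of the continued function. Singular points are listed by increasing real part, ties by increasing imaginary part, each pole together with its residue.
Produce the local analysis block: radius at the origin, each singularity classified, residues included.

Radius of convergence at 0: 5/2.
At -5/2: an algebraic (square-root) branch point.

Branch term (8/5)*sqrt(1 - λ/(-5/2)): its argument vanishes at λ = -5/2, a square-root branch point, modulus 5/2.
The radius of convergence is the smallest modulus among the singular points: 5/2.


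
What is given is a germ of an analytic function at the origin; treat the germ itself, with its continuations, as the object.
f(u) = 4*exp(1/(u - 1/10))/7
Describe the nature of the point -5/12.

The point is a regular point.

There is no denominator, hence no pole anywhere.
The essential point of exp(1/(u - (1/10))) is 1/10, not -5/12.
So the germ continues analytically to -5/12.


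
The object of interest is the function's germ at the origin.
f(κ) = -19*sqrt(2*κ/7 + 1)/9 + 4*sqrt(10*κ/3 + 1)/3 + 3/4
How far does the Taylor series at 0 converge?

Branch term (4/3)*sqrt(1 - κ/(-3/10)): its argument vanishes at κ = -3/10, a square-root branch point, modulus 3/10.
Branch term (-19/9)*sqrt(1 - κ/(-7/2)): its argument vanishes at κ = -7/2, a square-root branch point, modulus 7/2.
The radius of convergence is the smallest modulus among the singular points: 3/10.

The radius of convergence is 3/10.


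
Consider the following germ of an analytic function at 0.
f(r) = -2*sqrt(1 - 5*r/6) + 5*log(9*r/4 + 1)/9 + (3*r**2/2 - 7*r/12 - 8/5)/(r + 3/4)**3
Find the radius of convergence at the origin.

Denominator factor (r + 3/4)^3: pole of order 3 at -3/4, modulus 3/4.
Branch term (-2)*sqrt(1 - r/(6/5)): its argument vanishes at r = 6/5, a square-root branch point, modulus 6/5.
Branch term (5/9)*log(1 - r/(-4/9)): its argument vanishes at r = -4/9, a logarithmic branch point, modulus 4/9.
The radius of convergence is the smallest modulus among the singular points: 4/9.

The radius of convergence is 4/9.


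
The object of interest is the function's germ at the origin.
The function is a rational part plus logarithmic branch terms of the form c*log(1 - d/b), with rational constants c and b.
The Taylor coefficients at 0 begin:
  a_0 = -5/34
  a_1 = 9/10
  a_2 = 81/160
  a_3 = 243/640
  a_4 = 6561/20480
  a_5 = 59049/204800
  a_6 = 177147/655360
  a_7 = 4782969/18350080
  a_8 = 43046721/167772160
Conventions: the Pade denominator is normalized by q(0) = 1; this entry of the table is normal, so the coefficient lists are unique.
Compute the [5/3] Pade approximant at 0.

The Pade approximant has numerator coefficients [-5/34, 13167/10880, -242433/152320, 1388259/2437120, -6561/286720, -59049/45875200]; denominator coefficients [1, -135/64, 1215/896, -3645/14336].

Taylor coefficients needed (read off): a_0 = -5/34, a_1 = 9/10, a_2 = 81/160, a_3 = 243/640, a_4 = 6561/20480, a_5 = 59049/204800, a_6 = 177147/655360, a_7 = 4782969/18350080, a_8 = 43046721/167772160.
Write the denominator as Q(d) = 1 + q1*d + q2*d^2 + q3*d^3. Requiring Q*f - P = O(d^9) with deg P <= 5 kills the coefficients of d^6..d^8 in Q*f:
  d^6: a_6 + q1*a_5 + q2*a_4 + q3*a_3 = 0, i.e. 177147/655360 + (59049/204800)*q1 + (6561/20480)*q2 + (243/640)*q3 = 0.
  d^7: a_7 + q1*a_6 + q2*a_5 + q3*a_4 = 0, i.e. 4782969/18350080 + (177147/655360)*q1 + (59049/204800)*q2 + (6561/20480)*q3 = 0.
  d^8: a_8 + q1*a_7 + q2*a_6 + q3*a_5 = 0, i.e. 43046721/167772160 + (4782969/18350080)*q1 + (177147/655360)*q2 + (59049/204800)*q3 = 0.
Solving this linear system: q1 = -135/64, q2 = 1215/896, q3 = -3645/14336.
The numerator is Q*f truncated at degree 5: P0 = a_0 = -5/34; P1 = a_1 + q1*a_0 = 13167/10880; P2 = a_2 + q1*a_1 + q2*a_0 = -242433/152320; P3 = a_3 + q1*a_2 + q2*a_1 + q3*a_0 = 1388259/2437120; P4 = a_4 + q1*a_3 + q2*a_2 + q3*a_1 = -6561/286720; P5 = a_5 + q1*a_4 + q2*a_3 + q3*a_2 = -59049/45875200.


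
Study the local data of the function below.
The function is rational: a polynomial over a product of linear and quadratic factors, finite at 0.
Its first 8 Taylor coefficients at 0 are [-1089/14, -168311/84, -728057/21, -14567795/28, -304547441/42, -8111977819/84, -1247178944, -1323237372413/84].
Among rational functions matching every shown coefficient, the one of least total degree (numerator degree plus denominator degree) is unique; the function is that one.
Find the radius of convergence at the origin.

No rational of total degree below 3 reproduces all 8 coefficients; solving the [1/2] Pade equations on them gives f(δ) = (-29*δ/12 - 9/14)/(δ - 1/11)**2, whose expansion matches every shown term.
Denominator factor (δ - 1/11)^2: pole of order 2 at 1/11, modulus 1/11.
The radius of convergence is the smallest modulus among the singular points: 1/11.

The radius of convergence is 1/11.


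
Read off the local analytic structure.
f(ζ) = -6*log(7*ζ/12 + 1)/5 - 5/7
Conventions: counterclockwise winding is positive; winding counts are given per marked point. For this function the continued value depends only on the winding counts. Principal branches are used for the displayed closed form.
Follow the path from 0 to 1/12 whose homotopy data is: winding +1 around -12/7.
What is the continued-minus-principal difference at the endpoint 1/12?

Continued minus principal equals -(12/5)*pi*i.

The rational part is single-valued and drops out of the difference; each branch term changes only by its own monodromy.
(-6/5)*log(1 - ζ/(-12/7)): each positive loop around -12/7 adds 2*pi*i to the log, so winding +1 contributes (-6/5)*(1)*2*pi*i = -(12/5)*pi*i.
Summing the contributions at ζ = 1/12 gives -(12/5)*pi*i.


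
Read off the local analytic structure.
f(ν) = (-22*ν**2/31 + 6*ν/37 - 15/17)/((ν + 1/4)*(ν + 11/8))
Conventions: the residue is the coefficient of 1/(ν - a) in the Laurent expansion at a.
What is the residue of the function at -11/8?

At the order-1 pole -11/8 set g(ν) = (ν - (-11/8))*f(ν) = (-22*ν**2/31 + 6*ν/37 - 15/17)/(ν + 1/4).
Simple pole: residue = g(a) at a = -11/8, which is 1526887/701964.

The residue is 1526887/701964.


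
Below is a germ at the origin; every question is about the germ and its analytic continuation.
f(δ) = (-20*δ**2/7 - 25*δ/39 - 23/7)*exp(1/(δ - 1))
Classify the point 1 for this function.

The point is an essential singularity.

The exponent 1/(δ - (1)) has a pole at 1, so exp(1/(δ - (1))) takes every nonzero value near it: an essential singularity (not a pole of any order).


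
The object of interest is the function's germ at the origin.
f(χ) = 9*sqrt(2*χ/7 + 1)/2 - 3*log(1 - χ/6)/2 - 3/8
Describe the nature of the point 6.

The term (-3/2)*log(1 - χ/(6)) has argument 1 - 6/(6) = 0 at 6: a logarithmic (infinitely-sheeted) branch point; the remaining terms are analytic or single-valued there.

The point is a logarithmic branch point.


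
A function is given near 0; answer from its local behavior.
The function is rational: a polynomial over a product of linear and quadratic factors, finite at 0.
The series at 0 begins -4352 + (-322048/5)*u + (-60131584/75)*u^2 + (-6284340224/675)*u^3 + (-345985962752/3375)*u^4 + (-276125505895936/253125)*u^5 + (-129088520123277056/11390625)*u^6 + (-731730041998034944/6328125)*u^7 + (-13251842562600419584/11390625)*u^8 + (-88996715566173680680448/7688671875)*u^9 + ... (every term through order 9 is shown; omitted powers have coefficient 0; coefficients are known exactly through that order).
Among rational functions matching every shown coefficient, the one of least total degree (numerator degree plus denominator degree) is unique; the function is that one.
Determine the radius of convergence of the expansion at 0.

No rational of total degree below 8 reproduces all 10 coefficients; solving the [0/8] Pade equations on them gives f(u) = -17/(6*(u - 1/9)**2*(u**2 + 2*u/5 + 3/8)**3), whose expansion matches every shown term.
Denominator factor (u - 1/9)^2: pole of order 2 at 1/9, modulus 1/9.
Denominator factor (u**2 + 2*u/5 + 3/8)^3: discriminant -67/50, complex-conjugate roots (-1/5) + ((1/20)*sqrt(134))*i and (-1/5) - ((1/20)*sqrt(134))*i; poles of order 3, moduli (1/4)*sqrt(6) and (1/4)*sqrt(6).
The radius of convergence is the smallest modulus among the singular points: 1/9.

The radius of convergence is 1/9.


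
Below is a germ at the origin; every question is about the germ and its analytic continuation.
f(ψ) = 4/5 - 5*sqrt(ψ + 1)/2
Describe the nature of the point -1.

The term (-5/2)*sqrt(1 - ψ/(-1)) has argument 1 - -1/(-1) = 0 at -1: a square-root (algebraic, two-sheeted) branch point; the remaining terms are analytic or single-valued there.

The point is an algebraic (square-root) branch point.


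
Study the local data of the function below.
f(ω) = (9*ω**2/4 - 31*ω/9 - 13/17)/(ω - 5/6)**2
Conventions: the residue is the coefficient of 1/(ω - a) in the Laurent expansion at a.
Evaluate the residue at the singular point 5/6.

At the order-2 pole 5/6 set g(ω) = (ω - (5/6))^2*f(ω) = 9*ω**2/4 - 31*ω/9 - 13/17.
Order-2 pole: residue = g'(a); g'(5/6) = 11/36, so the residue is 11/36.

The residue is 11/36.


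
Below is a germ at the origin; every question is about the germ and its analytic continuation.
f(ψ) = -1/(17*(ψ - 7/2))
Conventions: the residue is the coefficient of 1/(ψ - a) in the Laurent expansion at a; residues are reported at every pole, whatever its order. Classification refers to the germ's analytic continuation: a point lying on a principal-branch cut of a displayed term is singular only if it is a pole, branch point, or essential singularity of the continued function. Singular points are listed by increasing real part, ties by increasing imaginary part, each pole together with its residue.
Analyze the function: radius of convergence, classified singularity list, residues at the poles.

Denominator factor (ψ - 7/2): pole of order 1 at 7/2, modulus 7/2.
The radius of convergence is the smallest modulus among the singular points: 7/2.
At the order-1 pole 7/2 set g(ψ) = (ψ - (7/2))*f(ψ) = -1/17.
Simple pole: residue = g(a) at a = 7/2, which is -1/17.

Radius of convergence at 0: 7/2.
At 7/2: a pole of order 1; residue -1/17.


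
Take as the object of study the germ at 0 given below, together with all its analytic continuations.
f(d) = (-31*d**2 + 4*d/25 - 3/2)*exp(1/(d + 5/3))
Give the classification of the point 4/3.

There is no denominator, hence no pole anywhere.
The essential point of exp(1/(d - (-5/3))) is -5/3, not 4/3.
So the germ continues analytically to 4/3.

The point is a regular point.


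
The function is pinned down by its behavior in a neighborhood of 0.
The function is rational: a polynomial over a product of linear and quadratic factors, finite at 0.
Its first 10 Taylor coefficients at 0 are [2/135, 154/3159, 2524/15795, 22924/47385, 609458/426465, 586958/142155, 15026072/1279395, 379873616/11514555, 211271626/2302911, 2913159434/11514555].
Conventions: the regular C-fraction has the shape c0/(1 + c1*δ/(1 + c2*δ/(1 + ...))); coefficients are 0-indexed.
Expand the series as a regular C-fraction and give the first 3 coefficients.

The regular C-fraction coefficients are [2/135, -385/117, 571/45045].


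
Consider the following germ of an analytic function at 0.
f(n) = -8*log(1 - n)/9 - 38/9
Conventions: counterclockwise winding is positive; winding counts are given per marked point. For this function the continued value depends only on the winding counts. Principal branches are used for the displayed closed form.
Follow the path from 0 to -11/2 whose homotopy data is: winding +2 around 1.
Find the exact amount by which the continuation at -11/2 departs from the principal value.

Continued minus principal equals -(32/9)*pi*i.

The rational part is single-valued and drops out of the difference; each branch term changes only by its own monodromy.
(-8/9)*log(1 - n/(1)): each positive loop around 1 adds 2*pi*i to the log, so winding +2 contributes (-8/9)*(2)*2*pi*i = -(32/9)*pi*i.
Summing the contributions at n = -11/2 gives -(32/9)*pi*i.


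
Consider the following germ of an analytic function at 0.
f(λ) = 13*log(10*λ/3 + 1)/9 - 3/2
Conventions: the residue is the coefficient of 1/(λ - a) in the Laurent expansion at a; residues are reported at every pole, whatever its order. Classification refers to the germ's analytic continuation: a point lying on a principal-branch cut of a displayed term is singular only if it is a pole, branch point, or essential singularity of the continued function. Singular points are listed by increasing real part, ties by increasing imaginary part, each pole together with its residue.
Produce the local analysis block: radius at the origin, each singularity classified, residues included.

Branch term (13/9)*log(1 - λ/(-3/10)): its argument vanishes at λ = -3/10, a logarithmic branch point, modulus 3/10.
The radius of convergence is the smallest modulus among the singular points: 3/10.

Radius of convergence at 0: 3/10.
At -3/10: a logarithmic branch point.


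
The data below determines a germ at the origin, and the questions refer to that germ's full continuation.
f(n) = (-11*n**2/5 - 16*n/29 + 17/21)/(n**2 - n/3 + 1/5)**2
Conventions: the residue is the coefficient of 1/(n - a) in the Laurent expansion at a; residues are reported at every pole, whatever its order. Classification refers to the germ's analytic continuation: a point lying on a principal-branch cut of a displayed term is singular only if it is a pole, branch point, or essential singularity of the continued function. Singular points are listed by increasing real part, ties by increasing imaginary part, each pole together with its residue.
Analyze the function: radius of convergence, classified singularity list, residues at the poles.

Radius of convergence at 0: (1/5)*sqrt(5).
At (1/6) - ((1/30)*sqrt(155))*i: a pole of order 2; residue ((76068/975415)*sqrt(155))*i.
At (1/6) + ((1/30)*sqrt(155))*i: a pole of order 2; residue -((76068/975415)*sqrt(155))*i.

Denominator factor (n**2 - n/3 + 1/5)^2: discriminant -31/45, complex-conjugate roots (1/6) + ((1/30)*sqrt(155))*i and (1/6) - ((1/30)*sqrt(155))*i; poles of order 2, moduli (1/5)*sqrt(5) and (1/5)*sqrt(5).
The radius of convergence is the smallest modulus among the singular points: (1/5)*sqrt(5).
The factor n**2 - n/3 + 1/5 splits as (n - a)(n - a') with a = (1/6) - ((1/30)*sqrt(155))*i, a' = (1/6) + ((1/30)*sqrt(155))*i. At the order-2 pole a set g(n) = (n - a)^2*f(n) = [-11*n**2/5 - 16*n/29 + 17/21] / (n - a')^2.
Order-2 pole: residue = g'(a); g'((1/6) - ((1/30)*sqrt(155))*i) = ((76068/975415)*sqrt(155))*i, so the residue is ((76068/975415)*sqrt(155))*i.
The factor n**2 - n/3 + 1/5 splits as (n - a)(n - a') with a = (1/6) + ((1/30)*sqrt(155))*i, a' = (1/6) - ((1/30)*sqrt(155))*i. At the order-2 pole a set g(n) = (n - a)^2*f(n) = [-11*n**2/5 - 16*n/29 + 17/21] / (n - a')^2.
Order-2 pole: residue = g'(a); g'((1/6) + ((1/30)*sqrt(155))*i) = -((76068/975415)*sqrt(155))*i, so the residue is -((76068/975415)*sqrt(155))*i.
List the singular points by increasing real part (a conjugate pair: the negative imaginary part first).


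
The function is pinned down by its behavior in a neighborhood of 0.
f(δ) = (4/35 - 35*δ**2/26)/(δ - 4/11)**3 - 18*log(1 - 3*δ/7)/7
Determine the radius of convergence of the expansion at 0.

Denominator factor (δ - 4/11)^3: pole of order 3 at 4/11, modulus 4/11.
Branch term (-18/7)*log(1 - δ/(7/3)): its argument vanishes at δ = 7/3, a logarithmic branch point, modulus 7/3.
The radius of convergence is the smallest modulus among the singular points: 4/11.

The radius of convergence is 4/11.


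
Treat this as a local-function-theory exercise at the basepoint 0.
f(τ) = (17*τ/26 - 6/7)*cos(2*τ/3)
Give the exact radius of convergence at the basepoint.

The radius of convergence is infinite.

The factor cos(2*τ/3) is entire and contributes no finite singular point.
The polynomial part has no poles.
No finite singular points: the Taylor series at 0 converges everywhere.


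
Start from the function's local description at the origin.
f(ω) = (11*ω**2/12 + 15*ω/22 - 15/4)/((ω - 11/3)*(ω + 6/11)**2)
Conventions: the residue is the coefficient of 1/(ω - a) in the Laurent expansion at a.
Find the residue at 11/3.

The residue is 36179/57963.

At the order-1 pole 11/3 set g(ω) = (ω - (11/3))*f(ω) = (11*ω**2/12 + 15*ω/22 - 15/4)/(ω + 6/11)**2.
Simple pole: residue = g(a) at a = 11/3, which is 36179/57963.


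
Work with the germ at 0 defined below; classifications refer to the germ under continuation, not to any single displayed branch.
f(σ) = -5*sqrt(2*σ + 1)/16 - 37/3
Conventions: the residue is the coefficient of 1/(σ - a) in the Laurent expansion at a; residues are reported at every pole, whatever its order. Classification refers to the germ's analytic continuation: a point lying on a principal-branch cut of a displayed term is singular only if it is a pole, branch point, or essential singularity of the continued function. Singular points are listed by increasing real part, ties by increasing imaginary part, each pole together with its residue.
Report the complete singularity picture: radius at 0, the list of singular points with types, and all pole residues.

Radius of convergence at 0: 1/2.
At -1/2: an algebraic (square-root) branch point.

Branch term (-5/16)*sqrt(1 - σ/(-1/2)): its argument vanishes at σ = -1/2, a square-root branch point, modulus 1/2.
The radius of convergence is the smallest modulus among the singular points: 1/2.


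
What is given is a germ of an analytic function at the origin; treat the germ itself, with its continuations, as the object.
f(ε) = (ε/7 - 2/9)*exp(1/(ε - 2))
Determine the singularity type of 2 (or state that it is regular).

The exponent 1/(ε - (2)) has a pole at 2, so exp(1/(ε - (2))) takes every nonzero value near it: an essential singularity (not a pole of any order).

The point is an essential singularity.


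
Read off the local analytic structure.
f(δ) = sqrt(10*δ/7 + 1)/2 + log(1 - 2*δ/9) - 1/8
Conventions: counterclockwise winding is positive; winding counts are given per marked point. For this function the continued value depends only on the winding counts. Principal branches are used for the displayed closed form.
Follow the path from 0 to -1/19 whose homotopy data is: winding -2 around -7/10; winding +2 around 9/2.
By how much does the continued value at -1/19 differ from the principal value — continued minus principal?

The rational part is single-valued and drops out of the difference; each branch term changes only by its own monodromy.
(1/2)*sqrt(1 - δ/(-7/10)): winding -2 is even, the square root returns to the same sheet, contribution 0.
(1)*log(1 - δ/(9/2)): each positive loop around 9/2 adds 2*pi*i to the log, so winding +2 contributes (1)*(2)*2*pi*i = (4)*pi*i.
Summing the contributions at δ = -1/19 gives (4)*pi*i.

Continued minus principal equals (4)*pi*i.


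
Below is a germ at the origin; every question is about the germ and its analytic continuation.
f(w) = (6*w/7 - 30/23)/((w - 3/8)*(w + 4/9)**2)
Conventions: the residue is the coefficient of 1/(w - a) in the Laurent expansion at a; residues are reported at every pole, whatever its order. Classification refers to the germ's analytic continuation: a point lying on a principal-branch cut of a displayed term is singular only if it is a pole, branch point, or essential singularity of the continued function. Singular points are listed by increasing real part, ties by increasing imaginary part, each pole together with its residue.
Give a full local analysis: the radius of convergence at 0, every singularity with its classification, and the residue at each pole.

Radius of convergence at 0: 3/8.
At -4/9: a pole of order 2; residue 820368/560441.
At 3/8: a pole of order 1; residue -820368/560441.

Denominator factor (w - 3/8): pole of order 1 at 3/8, modulus 3/8.
Denominator factor (w + 4/9)^2: pole of order 2 at -4/9, modulus 4/9.
The radius of convergence is the smallest modulus among the singular points: 3/8.
At the order-2 pole -4/9 set g(w) = (w - (-4/9))^2*f(w) = (6*w/7 - 30/23)/(w - 3/8).
Order-2 pole: residue = g'(a); g'(-4/9) = 820368/560441, so the residue is 820368/560441.
At the order-1 pole 3/8 set g(w) = (w - (3/8))*f(w) = (6*w/7 - 30/23)/(w + 4/9)**2.
Simple pole: residue = g(a) at a = 3/8, which is -820368/560441.
List the singular points by increasing real part (a conjugate pair: the negative imaginary part first).


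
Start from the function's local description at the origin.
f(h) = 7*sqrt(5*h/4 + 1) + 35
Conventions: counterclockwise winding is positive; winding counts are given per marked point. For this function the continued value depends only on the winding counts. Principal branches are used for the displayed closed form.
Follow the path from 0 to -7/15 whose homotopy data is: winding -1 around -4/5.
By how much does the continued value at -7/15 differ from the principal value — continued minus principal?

The rational part is single-valued and drops out of the difference; each branch term changes only by its own monodromy.
(7)*sqrt(1 - h/(-4/5)): winding -1 is odd, the square root flips sign, contributing -2*(7)*sqrt(1 - (-7/15)/(-4/5)) = -2*(7)*sqrt(5/12) = -(7/3)*sqrt(15).
Summing the contributions at h = -7/15 gives -(7/3)*sqrt(15).

Continued minus principal equals -(7/3)*sqrt(15).


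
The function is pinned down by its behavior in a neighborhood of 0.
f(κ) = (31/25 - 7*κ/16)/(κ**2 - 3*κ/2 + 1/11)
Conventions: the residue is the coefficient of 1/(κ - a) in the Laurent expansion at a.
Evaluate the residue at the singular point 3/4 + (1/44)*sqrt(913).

The factor κ**2 - 3*κ/2 + 1/11 splits as (κ - a)(κ - a') with a = 3/4 + (1/44)*sqrt(913), a' = 3/4 - (1/44)*sqrt(913). At the order-1 pole a set g(κ) = (κ - a)*f(κ) = [31/25 - 7*κ/16] / (κ - a').
Simple pole: residue = g(a) at a = 3/4 + (1/44)*sqrt(913), which is -7/32 + (1459/66400)*sqrt(913).

The residue is -7/32 + (1459/66400)*sqrt(913).


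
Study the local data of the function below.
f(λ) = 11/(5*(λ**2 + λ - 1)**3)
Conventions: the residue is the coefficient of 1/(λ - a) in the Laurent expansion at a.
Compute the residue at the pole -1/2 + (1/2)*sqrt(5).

The factor λ**2 + λ - 1 splits as (λ - a)(λ - a') with a = -1/2 + (1/2)*sqrt(5), a' = -1/2 - (1/2)*sqrt(5). At the order-3 pole a set g(λ) = (λ - a)^3*f(λ) = [11/5] / (λ - a')^3.
Order-3 pole: residue = g''(a)/2; g''(-1/2 + (1/2)*sqrt(5)) = (132/625)*sqrt(5), so the residue is (66/625)*sqrt(5).

The residue is (66/625)*sqrt(5).


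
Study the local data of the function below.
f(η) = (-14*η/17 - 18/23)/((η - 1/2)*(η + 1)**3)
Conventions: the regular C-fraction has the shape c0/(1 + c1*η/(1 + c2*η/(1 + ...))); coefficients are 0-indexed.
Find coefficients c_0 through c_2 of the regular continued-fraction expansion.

Taylor coefficients (expand at 0): a_0 = 36/23, a_1 = 32/391, a_2 = 1804/391.
c0 = a_0 = 36/23. Peel one level at a time: if S = 1 + c*η/S' with S'(0) = 1, then c is the η-coefficient of S and S' = c*η/(S - 1).
S_1 = c0/f = 1 + (-8/153)*η + (-68939/23409)*η^2 + ...; c1 = -8/153.
S_2 = c1*η/(S_1 - 1) = 1 + (-68939/1224)*η + ...; c2 = -68939/1224.

The regular C-fraction coefficients are [36/23, -8/153, -68939/1224].


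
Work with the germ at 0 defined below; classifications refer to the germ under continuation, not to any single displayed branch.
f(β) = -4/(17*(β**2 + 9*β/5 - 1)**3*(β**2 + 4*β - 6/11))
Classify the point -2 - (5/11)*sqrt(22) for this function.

The denominator factor β**2 + 4*β - 6/11 vanishes at -2 - (5/11)*sqrt(22) and appears to the power 1; the numerator there equals -4/17, nonzero, and no other factor vanishes.
Hence a pole whose order is the multiplicity, 1.

The point is a pole of order 1.


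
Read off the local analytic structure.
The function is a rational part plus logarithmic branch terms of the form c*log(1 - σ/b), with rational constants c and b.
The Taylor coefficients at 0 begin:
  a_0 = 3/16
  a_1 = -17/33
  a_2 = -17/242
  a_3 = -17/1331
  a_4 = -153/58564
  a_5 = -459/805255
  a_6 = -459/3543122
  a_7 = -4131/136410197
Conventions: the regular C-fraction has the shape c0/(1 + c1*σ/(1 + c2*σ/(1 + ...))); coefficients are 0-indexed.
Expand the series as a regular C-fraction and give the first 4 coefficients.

The regular C-fraction coefficients are [3/16, 272/99, -571/198, -27/12562].

Taylor coefficients (read off): a_0 = 3/16, a_1 = -17/33, a_2 = -17/242, a_3 = -17/1331.
c0 = a_0 = 3/16. Peel one level at a time: if S = 1 + c*σ/S' with S'(0) = 1, then c is the σ-coefficient of S and S' = c*σ/(S - 1).
S_1 = c0/f = 1 + (272/99)*σ + (77656/9801)*σ^2 + ...; c1 = 272/99.
S_2 = c1*σ/(S_1 - 1) = 1 + (-571/198)*σ + (-3/484)*σ^2 + ...; c2 = -571/198.
S_3 = c2*σ/(S_2 - 1) = 1 + (-27/12562)*σ + ...; c3 = -27/12562.


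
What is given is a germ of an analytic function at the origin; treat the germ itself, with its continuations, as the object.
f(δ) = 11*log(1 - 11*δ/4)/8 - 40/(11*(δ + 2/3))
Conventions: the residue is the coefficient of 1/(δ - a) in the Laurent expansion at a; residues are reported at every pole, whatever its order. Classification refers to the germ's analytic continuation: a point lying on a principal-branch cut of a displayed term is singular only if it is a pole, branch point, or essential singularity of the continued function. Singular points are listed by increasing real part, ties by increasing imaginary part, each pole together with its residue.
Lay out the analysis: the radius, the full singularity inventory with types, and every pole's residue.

Denominator factor (δ + 2/3): pole of order 1 at -2/3, modulus 2/3.
Branch term (11/8)*log(1 - δ/(4/11)): its argument vanishes at δ = 4/11, a logarithmic branch point, modulus 4/11.
The radius of convergence is the smallest modulus among the singular points: 4/11.
The branch term is analytic at -2/3 and contributes nothing to the residue; only the rational part matters.
At the order-1 pole -2/3 set g(δ) = (δ - (-2/3))*(rational part) = -40/11.
Simple pole: residue = g(a) at a = -2/3, which is -40/11.
List the singular points by increasing real part (a conjugate pair: the negative imaginary part first).

Radius of convergence at 0: 4/11.
At -2/3: a pole of order 1; residue -40/11.
At 4/11: a logarithmic branch point.


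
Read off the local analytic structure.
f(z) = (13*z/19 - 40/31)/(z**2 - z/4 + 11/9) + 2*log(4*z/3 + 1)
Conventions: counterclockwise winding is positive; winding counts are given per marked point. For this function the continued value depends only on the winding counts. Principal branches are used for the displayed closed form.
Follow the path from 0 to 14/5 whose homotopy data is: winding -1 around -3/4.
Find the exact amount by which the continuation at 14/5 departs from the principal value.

Continued minus principal equals -(4)*pi*i.

The rational part is single-valued and drops out of the difference; each branch term changes only by its own monodromy.
(2)*log(1 - z/(-3/4)): each positive loop around -3/4 adds 2*pi*i to the log, so winding -1 contributes (2)*(-1)*2*pi*i = -(4)*pi*i.
Summing the contributions at z = 14/5 gives -(4)*pi*i.


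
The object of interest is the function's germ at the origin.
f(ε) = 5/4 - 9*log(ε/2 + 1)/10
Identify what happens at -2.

The point is a logarithmic branch point.

The term (-9/10)*log(1 - ε/(-2)) has argument 1 - -2/(-2) = 0 at -2: a logarithmic (infinitely-sheeted) branch point; the remaining terms are analytic or single-valued there.


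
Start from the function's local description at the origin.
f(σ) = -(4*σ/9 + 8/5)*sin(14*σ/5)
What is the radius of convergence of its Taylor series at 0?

The radius of convergence is infinite.

The factor -sin(14*σ/5) is entire and contributes no finite singular point.
The polynomial part has no poles.
No finite singular points: the Taylor series at 0 converges everywhere.


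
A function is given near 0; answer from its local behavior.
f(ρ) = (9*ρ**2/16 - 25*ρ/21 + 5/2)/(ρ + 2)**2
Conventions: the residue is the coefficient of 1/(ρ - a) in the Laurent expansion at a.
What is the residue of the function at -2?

The residue is -289/84.

At the order-2 pole -2 set g(ρ) = (ρ - (-2))^2*f(ρ) = 9*ρ**2/16 - 25*ρ/21 + 5/2.
Order-2 pole: residue = g'(a); g'(-2) = -289/84, so the residue is -289/84.


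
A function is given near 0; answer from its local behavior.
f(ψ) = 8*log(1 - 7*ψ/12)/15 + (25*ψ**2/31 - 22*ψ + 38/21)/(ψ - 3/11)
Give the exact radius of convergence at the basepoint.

Denominator factor (ψ - 3/11): pole of order 1 at 3/11, modulus 3/11.
Branch term (8/15)*log(1 - ψ/(12/7)): its argument vanishes at ψ = 12/7, a logarithmic branch point, modulus 12/7.
The radius of convergence is the smallest modulus among the singular points: 3/11.

The radius of convergence is 3/11.


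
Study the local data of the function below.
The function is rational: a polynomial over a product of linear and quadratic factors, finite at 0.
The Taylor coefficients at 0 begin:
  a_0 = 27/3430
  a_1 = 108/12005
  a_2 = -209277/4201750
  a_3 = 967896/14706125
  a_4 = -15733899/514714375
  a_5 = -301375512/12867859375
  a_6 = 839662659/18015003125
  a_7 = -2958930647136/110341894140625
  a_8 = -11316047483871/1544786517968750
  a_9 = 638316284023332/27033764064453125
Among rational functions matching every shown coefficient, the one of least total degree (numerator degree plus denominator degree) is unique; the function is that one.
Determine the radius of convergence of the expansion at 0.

No rational of total degree below 8 reproduces all 10 coefficients; solving the [1/7] Pade equations on them gives f(z) = (9*z/10 + 1/4)/((z + 5/2)*(z**2 + 8*z/5 + 7/3)**3), whose expansion matches every shown term.
Denominator factor (z + 5/2): pole of order 1 at -5/2, modulus 5/2.
Denominator factor (z**2 + 8*z/5 + 7/3)^3: discriminant -508/75, complex-conjugate roots (-4/5) + ((1/15)*sqrt(381))*i and (-4/5) - ((1/15)*sqrt(381))*i; poles of order 3, moduli (1/3)*sqrt(21) and (1/3)*sqrt(21).
The radius of convergence is the smallest modulus among the singular points: (1/3)*sqrt(21).

The radius of convergence is (1/3)*sqrt(21).


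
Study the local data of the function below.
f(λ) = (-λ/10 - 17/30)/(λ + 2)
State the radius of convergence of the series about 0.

The radius of convergence is 2.

Denominator factor (λ + 2): pole of order 1 at -2, modulus 2.
The radius of convergence is the smallest modulus among the singular points: 2.


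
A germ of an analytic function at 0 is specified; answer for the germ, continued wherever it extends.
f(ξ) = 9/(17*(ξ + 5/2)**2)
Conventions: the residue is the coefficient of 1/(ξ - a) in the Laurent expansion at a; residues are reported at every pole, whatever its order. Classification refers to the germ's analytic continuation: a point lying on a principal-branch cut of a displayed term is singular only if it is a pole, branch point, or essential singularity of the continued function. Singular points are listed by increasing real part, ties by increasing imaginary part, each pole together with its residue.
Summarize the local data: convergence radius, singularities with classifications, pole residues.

Radius of convergence at 0: 5/2.
At -5/2: a pole of order 2; residue 0.

Denominator factor (ξ + 5/2)^2: pole of order 2 at -5/2, modulus 5/2.
The radius of convergence is the smallest modulus among the singular points: 5/2.
At the order-2 pole -5/2 set g(ξ) = (ξ - (-5/2))^2*f(ξ) = 9/17.
Order-2 pole: residue = g'(a); g'(-5/2) = 0, so the residue is 0.
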